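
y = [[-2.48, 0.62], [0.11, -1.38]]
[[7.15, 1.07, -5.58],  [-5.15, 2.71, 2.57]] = y@ [[-1.99, -0.94, 1.82], [3.57, -2.04, -1.72]]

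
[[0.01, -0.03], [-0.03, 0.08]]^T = [[0.01, -0.03], [-0.03, 0.08]]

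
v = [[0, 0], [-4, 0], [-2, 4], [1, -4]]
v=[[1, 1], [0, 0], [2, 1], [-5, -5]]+[[-1, -1], [-4, 0], [-4, 3], [6, 1]]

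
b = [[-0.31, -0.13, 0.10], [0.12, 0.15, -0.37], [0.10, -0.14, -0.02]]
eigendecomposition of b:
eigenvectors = [[(0.39-0.13j), (0.39+0.13j), 0.25+0.00j], [(-0.69+0j), (-0.69-0j), -0.86+0.00j], [(-0.6-0j), -0.60+0.00j, (0.45+0j)]]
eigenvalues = [(-0.24+0.02j), (-0.24-0.02j), (0.31+0j)]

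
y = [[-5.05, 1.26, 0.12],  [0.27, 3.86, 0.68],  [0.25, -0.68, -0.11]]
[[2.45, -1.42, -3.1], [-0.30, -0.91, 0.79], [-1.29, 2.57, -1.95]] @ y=[[-13.53, -0.29, -0.33], [1.47, -4.43, -0.74], [6.72, 9.62, 1.81]]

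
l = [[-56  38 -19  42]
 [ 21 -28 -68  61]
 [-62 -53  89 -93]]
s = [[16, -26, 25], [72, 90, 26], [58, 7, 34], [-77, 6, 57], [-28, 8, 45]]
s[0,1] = -26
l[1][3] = 61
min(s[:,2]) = 25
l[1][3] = 61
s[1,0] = 72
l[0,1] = 38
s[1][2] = 26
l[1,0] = 21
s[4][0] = -28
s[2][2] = 34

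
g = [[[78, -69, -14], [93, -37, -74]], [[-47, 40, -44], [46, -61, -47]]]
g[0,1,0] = 93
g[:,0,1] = [-69, 40]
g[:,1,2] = [-74, -47]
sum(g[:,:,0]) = 170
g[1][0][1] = 40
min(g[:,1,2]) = -74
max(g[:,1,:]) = 93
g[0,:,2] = [-14, -74]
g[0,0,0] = 78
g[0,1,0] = 93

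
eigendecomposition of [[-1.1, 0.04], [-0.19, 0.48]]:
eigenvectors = [[-0.99, -0.03], [-0.12, -1.0]]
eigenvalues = [-1.1, 0.48]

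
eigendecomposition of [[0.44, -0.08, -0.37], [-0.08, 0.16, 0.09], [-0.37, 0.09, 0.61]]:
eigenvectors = [[-0.62, 0.58, -0.54], [0.16, -0.58, -0.80], [0.77, 0.58, -0.27]]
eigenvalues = [0.92, 0.15, 0.14]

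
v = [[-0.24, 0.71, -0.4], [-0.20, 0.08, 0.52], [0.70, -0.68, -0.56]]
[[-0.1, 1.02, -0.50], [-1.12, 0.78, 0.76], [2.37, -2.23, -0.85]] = v@[[2.28, -0.83, 0.20], [-0.09, 1.67, 0.21], [-1.27, 0.92, 1.51]]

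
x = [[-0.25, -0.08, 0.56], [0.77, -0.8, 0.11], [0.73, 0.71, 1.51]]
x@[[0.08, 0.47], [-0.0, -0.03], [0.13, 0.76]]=[[0.05, 0.31], [0.08, 0.47], [0.25, 1.47]]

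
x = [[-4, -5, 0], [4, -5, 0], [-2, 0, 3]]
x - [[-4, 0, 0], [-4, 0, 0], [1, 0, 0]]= [[0, -5, 0], [8, -5, 0], [-3, 0, 3]]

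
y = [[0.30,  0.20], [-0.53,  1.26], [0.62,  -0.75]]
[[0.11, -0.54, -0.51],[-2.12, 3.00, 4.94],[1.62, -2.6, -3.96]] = y @ [[1.17, -2.65, -3.37], [-1.19, 1.27, 2.50]]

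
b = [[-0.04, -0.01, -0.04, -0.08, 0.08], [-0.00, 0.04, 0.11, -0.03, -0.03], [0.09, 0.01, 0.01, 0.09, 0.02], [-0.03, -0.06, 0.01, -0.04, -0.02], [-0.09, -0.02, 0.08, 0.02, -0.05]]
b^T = [[-0.04,  -0.00,  0.09,  -0.03,  -0.09], [-0.01,  0.04,  0.01,  -0.06,  -0.02], [-0.04,  0.11,  0.01,  0.01,  0.08], [-0.08,  -0.03,  0.09,  -0.04,  0.02], [0.08,  -0.03,  0.02,  -0.02,  -0.05]]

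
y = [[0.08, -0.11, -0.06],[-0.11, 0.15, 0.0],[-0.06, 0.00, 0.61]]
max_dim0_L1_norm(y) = 0.67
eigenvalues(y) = [-0.0, 0.23, 0.62]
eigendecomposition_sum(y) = [[-0.0, -0.0, -0.0], [-0.00, -0.00, -0.0], [-0.00, -0.0, -0.0]] + [[0.07, -0.11, 0.01], [-0.11, 0.15, -0.02], [0.01, -0.02, 0.0]] + [[0.01, -0.00, -0.07], [-0.00, 0.0, 0.02], [-0.07, 0.02, 0.61]]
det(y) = -0.00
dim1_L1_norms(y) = [0.25, 0.26, 0.67]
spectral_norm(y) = 0.62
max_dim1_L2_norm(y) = 0.61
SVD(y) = [[-0.12, 0.57, 0.81], [0.03, -0.82, 0.58], [0.99, 0.09, 0.08]] @ diag([0.617043142569873, 0.22724301757956963, 0.004286160149442738]) @ [[-0.12, 0.03, 0.99], [0.57, -0.82, 0.09], [-0.81, -0.58, -0.08]]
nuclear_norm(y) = 0.85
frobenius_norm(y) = 0.66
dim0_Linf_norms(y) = [0.11, 0.15, 0.61]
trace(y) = 0.84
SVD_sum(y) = [[0.01, -0.0, -0.07], [-0.0, 0.0, 0.02], [-0.07, 0.02, 0.61]] + [[0.07, -0.11, 0.01], [-0.11, 0.15, -0.02], [0.01, -0.02, 0.00]] + [[-0.00, -0.0, -0.00], [-0.0, -0.0, -0.0], [-0.00, -0.0, -0.0]]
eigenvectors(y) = [[-0.81,-0.57,-0.12], [-0.58,0.82,0.03], [-0.08,-0.09,0.99]]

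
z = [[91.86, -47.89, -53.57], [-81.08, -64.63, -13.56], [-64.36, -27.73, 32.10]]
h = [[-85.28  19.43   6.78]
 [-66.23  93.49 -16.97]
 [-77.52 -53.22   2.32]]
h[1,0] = -66.23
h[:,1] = [19.43, 93.49, -53.22]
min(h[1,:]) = -66.23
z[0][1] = -47.89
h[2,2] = 2.32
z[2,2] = 32.1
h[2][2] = 2.32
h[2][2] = 2.32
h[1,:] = [-66.23, 93.49, -16.97]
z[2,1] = -27.73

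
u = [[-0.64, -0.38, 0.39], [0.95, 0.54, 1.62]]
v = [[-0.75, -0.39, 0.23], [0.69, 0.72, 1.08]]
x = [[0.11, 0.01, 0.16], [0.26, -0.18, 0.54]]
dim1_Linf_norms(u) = [0.64, 1.62]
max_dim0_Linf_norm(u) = 1.62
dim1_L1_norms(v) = [1.37, 2.49]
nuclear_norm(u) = 2.79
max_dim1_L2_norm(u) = 1.95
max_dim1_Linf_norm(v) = 1.08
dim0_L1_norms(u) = [1.59, 0.92, 2.01]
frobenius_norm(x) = 0.66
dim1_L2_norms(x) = [0.19, 0.63]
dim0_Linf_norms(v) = [0.75, 0.72, 1.08]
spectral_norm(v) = 1.53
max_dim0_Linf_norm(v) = 1.08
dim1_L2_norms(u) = [0.84, 1.95]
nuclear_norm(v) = 2.29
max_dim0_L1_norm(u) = 2.01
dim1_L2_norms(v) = [0.88, 1.47]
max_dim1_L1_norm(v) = 2.49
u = v + x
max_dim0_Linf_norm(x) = 0.54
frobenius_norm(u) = 2.13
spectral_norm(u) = 1.96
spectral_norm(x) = 0.65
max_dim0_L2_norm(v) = 1.1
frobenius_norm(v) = 1.71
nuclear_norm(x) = 0.72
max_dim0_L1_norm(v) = 1.44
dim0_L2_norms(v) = [1.02, 0.82, 1.1]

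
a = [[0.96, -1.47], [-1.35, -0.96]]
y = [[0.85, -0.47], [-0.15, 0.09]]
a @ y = [[1.04, -0.58], [-1.0, 0.55]]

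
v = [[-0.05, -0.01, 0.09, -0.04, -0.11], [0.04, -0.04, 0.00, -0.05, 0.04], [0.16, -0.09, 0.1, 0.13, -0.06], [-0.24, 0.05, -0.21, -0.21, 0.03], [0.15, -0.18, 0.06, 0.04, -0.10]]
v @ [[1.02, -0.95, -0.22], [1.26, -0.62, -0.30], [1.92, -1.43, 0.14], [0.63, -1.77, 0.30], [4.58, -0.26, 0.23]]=[[-0.42, 0.02, -0.01], [0.14, 0.06, -0.0], [0.05, -0.45, 0.03], [-0.58, 0.86, -0.05], [-0.39, -0.16, 0.02]]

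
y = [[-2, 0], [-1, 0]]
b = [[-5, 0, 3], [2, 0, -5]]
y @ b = [[10, 0, -6], [5, 0, -3]]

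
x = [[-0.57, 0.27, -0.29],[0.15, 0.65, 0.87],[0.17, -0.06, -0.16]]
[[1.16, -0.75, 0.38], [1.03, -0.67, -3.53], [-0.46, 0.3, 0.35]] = x@[[-1.75,1.14,-0.77], [1.21,-0.79,-2.45], [0.58,-0.38,-2.09]]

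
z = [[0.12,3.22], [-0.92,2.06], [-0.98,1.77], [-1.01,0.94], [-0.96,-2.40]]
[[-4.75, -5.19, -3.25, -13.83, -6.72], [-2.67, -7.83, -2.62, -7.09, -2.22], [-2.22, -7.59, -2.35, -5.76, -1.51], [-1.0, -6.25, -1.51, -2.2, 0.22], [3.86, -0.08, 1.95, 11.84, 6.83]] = z@[[-0.37, 4.53, 0.54, -1.76, -2.09], [-1.46, -1.78, -1.03, -4.23, -2.01]]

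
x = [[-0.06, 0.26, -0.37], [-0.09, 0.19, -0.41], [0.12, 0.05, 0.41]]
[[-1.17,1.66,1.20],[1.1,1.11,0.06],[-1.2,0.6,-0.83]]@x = [[0.06, 0.07, 0.24], [-0.16, 0.50, -0.84], [-0.08, -0.24, -0.14]]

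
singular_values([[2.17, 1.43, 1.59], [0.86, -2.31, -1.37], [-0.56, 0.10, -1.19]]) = [3.61, 2.29, 0.83]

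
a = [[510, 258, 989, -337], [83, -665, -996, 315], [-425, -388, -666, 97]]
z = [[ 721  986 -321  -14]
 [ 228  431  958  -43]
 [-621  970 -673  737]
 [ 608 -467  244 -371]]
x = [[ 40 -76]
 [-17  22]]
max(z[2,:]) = 970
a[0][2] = 989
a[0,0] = 510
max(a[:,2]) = 989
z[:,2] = [-321, 958, -673, 244]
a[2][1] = -388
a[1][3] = 315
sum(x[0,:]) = -36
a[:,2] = [989, -996, -666]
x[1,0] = -17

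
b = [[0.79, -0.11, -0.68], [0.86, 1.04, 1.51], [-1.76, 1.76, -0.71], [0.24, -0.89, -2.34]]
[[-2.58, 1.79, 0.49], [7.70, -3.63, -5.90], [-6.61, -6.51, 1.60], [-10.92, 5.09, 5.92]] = b@[[0.98,1.05,-1.42], [-0.74,-3.02,-1.38], [5.05,-0.92,-2.15]]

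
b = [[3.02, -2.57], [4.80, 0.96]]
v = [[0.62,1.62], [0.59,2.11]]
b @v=[[0.36, -0.53], [3.54, 9.8]]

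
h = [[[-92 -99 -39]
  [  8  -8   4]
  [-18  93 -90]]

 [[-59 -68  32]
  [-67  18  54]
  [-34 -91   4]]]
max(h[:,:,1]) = 93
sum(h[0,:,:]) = -241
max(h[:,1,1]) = 18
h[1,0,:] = [-59, -68, 32]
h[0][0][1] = -99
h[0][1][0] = 8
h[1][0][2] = 32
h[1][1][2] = 54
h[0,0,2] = -39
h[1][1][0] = -67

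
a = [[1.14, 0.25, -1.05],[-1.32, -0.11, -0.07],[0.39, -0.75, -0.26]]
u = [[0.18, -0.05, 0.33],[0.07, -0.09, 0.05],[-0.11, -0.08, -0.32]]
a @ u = [[0.34, 0.00, 0.72],[-0.24, 0.08, -0.42],[0.05, 0.07, 0.17]]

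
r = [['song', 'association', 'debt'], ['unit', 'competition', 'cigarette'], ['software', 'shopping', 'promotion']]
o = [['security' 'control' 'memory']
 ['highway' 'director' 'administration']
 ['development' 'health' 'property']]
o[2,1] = 'health'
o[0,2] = 'memory'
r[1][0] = 'unit'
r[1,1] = 'competition'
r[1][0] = 'unit'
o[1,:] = ['highway', 'director', 'administration']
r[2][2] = 'promotion'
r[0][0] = 'song'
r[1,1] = 'competition'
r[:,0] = ['song', 'unit', 'software']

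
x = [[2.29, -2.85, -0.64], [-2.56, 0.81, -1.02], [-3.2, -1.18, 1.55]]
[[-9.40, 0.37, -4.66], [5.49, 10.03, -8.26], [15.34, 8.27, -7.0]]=x @[[-3.34, -3.33, 2.78], [-0.05, -2.1, 3.07], [2.96, -3.14, 3.56]]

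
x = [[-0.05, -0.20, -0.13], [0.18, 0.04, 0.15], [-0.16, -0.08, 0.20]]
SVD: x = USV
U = [[-0.72, -0.04, 0.69], [0.69, -0.04, 0.72], [0.00, 1.0, 0.06]]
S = [0.31, 0.27, 0.15]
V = [[0.52, 0.56, 0.64], [-0.62, -0.28, 0.74], [0.59, -0.78, 0.20]]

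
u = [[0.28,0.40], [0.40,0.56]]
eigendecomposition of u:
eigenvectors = [[-0.82, -0.58], [0.58, -0.82]]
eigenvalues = [-0.0, 0.84]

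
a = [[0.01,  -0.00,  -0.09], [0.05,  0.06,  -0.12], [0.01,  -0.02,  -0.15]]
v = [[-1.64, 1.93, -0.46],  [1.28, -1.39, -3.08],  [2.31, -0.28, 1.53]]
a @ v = [[-0.22, 0.04, -0.14], [-0.28, 0.05, -0.39], [-0.39, 0.09, -0.17]]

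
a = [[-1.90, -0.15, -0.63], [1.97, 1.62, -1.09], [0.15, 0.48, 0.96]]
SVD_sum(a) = [[-1.37, -0.76, 0.28], [2.29, 1.28, -0.47], [0.16, 0.09, -0.03]] + [[-0.39, 0.3, -1.06],[-0.25, 0.19, -0.68],[0.26, -0.21, 0.72]] + [[-0.15, 0.31, 0.14], [-0.07, 0.15, 0.07], [-0.28, 0.6, 0.27]]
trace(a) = 0.68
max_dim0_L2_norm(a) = 2.74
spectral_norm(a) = 3.11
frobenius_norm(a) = 3.59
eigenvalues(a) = [(-1.84+0j), (1.26+0.79j), (1.26-0.79j)]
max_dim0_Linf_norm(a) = 1.97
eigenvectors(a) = [[0.87+0.00j, (0.05-0.1j), (0.05+0.1j)], [(-0.49+0j), -0.87+0.00j, -0.87-0.00j], [(0.04+0j), (-0.19+0.44j), -0.19-0.44j]]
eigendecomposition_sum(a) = [[(-1.84-0j), -0.02+0.00j, (-0.42+0j)], [1.02+0.00j, (0.01-0j), 0.23-0.00j], [(-0.08-0j), (-0+0j), -0.02+0.00j]] + [[-0.03+0.05j,(-0.06+0.09j),-0.10-0.15j], [(0.47+0.02j),(0.8+0.13j),-0.66+1.23j], [0.11-0.24j,(0.24-0.38j),(0.49+0.61j)]] + [[-0.03-0.05j, -0.06-0.09j, -0.10+0.15j], [0.47-0.02j, (0.8-0.13j), (-0.66-1.23j)], [0.11+0.24j, 0.24+0.38j, 0.49-0.61j]]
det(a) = -4.08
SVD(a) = [[-0.51, -0.73, 0.46],[0.86, -0.47, 0.21],[0.06, 0.50, 0.87]] @ diag([3.109060709985497, 1.598820416763751, 0.8214711051302211]) @ [[0.86, 0.48, -0.18], [0.33, -0.26, 0.91], [-0.39, 0.84, 0.38]]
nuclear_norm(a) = 5.53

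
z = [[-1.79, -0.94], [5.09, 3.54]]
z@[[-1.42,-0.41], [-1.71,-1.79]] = [[4.15, 2.42], [-13.28, -8.42]]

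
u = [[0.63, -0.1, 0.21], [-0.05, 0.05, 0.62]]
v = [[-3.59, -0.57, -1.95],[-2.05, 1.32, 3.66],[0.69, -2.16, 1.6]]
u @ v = [[-1.91, -0.94, -1.26], [0.5, -1.24, 1.27]]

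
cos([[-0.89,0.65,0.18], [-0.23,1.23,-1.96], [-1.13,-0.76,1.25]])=[[0.8,0.07,0.46], [-0.8,0.28,1.43], [-0.10,0.81,0.29]]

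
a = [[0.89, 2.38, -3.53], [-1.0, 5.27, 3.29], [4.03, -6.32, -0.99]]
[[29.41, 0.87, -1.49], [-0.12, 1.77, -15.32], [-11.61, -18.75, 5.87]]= a @ [[1.55, -4.58, -2.57], [3.68, 0.24, -2.29], [-5.46, -1.24, -1.77]]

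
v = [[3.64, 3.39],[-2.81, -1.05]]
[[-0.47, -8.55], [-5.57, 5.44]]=v@[[3.4, -1.66], [-3.79, -0.74]]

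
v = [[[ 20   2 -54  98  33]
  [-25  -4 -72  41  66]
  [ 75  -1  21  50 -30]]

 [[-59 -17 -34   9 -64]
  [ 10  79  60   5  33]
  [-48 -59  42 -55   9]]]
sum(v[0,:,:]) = 220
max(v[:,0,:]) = 98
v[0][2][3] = 50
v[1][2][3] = -55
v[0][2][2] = 21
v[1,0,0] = -59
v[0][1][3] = 41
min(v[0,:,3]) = 41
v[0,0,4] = 33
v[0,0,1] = 2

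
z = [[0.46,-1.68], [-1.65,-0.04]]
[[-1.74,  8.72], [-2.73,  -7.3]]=z @ [[1.62,4.52],[1.48,-3.95]]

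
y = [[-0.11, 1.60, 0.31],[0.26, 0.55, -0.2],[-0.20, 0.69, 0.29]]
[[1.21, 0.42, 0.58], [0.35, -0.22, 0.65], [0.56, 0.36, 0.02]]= y@ [[0.02, -0.39, 0.45], [0.71, 0.08, 0.59], [0.24, 0.79, -1.02]]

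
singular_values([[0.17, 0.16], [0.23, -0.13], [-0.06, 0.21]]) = [0.32, 0.27]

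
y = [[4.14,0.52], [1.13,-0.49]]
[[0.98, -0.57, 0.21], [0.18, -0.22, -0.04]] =y@[[0.22, -0.15, 0.03], [0.13, 0.1, 0.16]]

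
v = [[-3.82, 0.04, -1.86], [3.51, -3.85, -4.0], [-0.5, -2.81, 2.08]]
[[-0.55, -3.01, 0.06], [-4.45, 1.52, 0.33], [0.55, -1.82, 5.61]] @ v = [[-8.49, 11.4, 13.19], [22.17, -6.96, 2.88], [-11.29, -8.74, 17.93]]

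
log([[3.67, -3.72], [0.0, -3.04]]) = [[1.30+0.00j, -0.10+1.74j], [0.00+0.00j, (1.11+3.14j)]]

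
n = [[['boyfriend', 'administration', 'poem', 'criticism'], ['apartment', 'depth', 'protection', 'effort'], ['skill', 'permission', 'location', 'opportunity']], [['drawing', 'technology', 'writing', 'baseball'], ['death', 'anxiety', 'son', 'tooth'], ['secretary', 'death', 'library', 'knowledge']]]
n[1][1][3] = 'tooth'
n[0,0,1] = 'administration'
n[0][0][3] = 'criticism'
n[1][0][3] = 'baseball'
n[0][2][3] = 'opportunity'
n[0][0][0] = 'boyfriend'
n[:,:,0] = [['boyfriend', 'apartment', 'skill'], ['drawing', 'death', 'secretary']]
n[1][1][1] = 'anxiety'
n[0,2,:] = ['skill', 'permission', 'location', 'opportunity']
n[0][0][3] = 'criticism'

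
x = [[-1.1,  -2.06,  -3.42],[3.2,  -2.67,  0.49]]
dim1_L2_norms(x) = [4.14, 4.2]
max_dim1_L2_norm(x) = 4.2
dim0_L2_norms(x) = [3.38, 3.37, 3.45]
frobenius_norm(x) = 5.90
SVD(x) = [[0.45, 0.89], [0.89, -0.45]] @ diag([4.21434706790375, 4.122896893114242]) @ [[0.56, -0.79, -0.26], [-0.59, -0.16, -0.8]]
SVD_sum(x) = [[1.06,-1.48,-0.48],[2.12,-2.96,-0.97]] + [[-2.16,  -0.58,  -2.94],[1.08,  0.29,  1.46]]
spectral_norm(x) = 4.21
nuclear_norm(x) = 8.34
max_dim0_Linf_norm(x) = 3.42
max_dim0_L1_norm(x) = 4.73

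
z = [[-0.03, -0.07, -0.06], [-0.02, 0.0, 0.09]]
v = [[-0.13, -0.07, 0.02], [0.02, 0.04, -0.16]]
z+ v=[[-0.16,  -0.14,  -0.04], [0.00,  0.04,  -0.07]]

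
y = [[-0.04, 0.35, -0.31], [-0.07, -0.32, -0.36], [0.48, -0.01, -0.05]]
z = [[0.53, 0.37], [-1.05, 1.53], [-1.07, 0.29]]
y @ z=[[-0.06, 0.43],[0.68, -0.62],[0.32, 0.15]]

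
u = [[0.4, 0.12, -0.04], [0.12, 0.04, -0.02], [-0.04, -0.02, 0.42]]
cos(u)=[[0.91, -0.03, 0.02], [-0.03, 0.99, 0.01], [0.02, 0.01, 0.91]]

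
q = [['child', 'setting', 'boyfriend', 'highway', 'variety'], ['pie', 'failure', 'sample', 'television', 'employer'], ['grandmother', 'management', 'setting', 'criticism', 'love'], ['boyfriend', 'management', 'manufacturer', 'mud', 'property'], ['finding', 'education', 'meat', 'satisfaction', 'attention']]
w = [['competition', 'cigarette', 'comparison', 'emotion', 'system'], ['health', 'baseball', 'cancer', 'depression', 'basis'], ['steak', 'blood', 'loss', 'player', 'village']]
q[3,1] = 'management'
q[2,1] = 'management'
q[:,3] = ['highway', 'television', 'criticism', 'mud', 'satisfaction']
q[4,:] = ['finding', 'education', 'meat', 'satisfaction', 'attention']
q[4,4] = 'attention'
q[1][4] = 'employer'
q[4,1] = 'education'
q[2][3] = 'criticism'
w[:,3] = ['emotion', 'depression', 'player']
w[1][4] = 'basis'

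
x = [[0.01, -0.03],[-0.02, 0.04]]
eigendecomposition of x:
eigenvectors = [[-0.91, 0.57],[-0.42, -0.82]]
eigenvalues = [-0.0, 0.05]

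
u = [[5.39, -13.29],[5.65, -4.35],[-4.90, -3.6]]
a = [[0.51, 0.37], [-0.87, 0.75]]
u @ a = [[14.31, -7.97],  [6.67, -1.17],  [0.63, -4.51]]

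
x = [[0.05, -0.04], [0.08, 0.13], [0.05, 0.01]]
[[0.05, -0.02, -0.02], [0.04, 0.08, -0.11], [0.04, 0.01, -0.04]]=x@ [[0.85, 0.01, -0.77],[-0.22, 0.58, -0.38]]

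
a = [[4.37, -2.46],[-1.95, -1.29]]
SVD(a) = [[-0.97, 0.25], [0.25, 0.97]] @ diag([5.148576391434842, 2.0266378910796536]) @ [[-0.92, 0.40], [-0.40, -0.92]]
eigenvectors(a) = [[0.96, 0.36], [-0.29, 0.93]]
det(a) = -10.43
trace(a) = 3.08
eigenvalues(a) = [5.12, -2.04]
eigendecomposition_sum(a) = [[4.58, -1.76], [-1.39, 0.54]] + [[-0.21, -0.70], [-0.56, -1.83]]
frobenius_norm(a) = 5.53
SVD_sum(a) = [[4.57, -2.00], [-1.16, 0.51]] + [[-0.20,-0.46], [-0.79,-1.80]]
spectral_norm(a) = 5.15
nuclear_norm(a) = 7.18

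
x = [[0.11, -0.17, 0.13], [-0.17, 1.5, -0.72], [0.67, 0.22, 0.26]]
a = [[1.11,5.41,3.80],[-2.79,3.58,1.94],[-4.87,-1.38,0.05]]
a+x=[[1.22,5.24,3.93], [-2.96,5.08,1.22], [-4.20,-1.16,0.31]]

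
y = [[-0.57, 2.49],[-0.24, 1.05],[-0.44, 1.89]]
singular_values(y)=[3.38, 0.01]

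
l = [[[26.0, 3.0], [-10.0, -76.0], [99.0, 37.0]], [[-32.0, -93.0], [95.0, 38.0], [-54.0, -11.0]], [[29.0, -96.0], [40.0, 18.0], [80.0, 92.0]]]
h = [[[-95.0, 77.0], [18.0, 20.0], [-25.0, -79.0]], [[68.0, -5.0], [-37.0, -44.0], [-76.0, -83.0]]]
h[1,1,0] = -37.0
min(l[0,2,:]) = 37.0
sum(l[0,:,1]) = -36.0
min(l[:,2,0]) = -54.0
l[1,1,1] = 38.0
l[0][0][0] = 26.0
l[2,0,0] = 29.0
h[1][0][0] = 68.0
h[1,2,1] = -83.0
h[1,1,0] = -37.0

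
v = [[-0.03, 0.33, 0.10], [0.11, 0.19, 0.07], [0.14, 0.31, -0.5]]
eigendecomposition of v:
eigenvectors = [[-0.67,-0.94,-0.15], [-0.65,0.33,-0.07], [-0.35,-0.08,0.99]]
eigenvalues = [0.34, -0.14, -0.54]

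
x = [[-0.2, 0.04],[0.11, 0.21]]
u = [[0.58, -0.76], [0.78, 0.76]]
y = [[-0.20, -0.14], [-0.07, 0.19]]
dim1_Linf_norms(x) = [0.2, 0.21]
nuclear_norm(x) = 0.44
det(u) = 1.03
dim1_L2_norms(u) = [0.96, 1.09]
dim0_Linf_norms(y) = [0.2, 0.19]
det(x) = -0.05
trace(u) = 1.34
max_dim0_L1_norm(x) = 0.31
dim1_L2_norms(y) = [0.24, 0.2]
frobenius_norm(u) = 1.45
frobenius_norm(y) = 0.32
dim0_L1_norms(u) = [1.36, 1.52]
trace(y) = -0.01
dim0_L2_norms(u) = [0.97, 1.07]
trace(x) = 0.01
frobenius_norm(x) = 0.31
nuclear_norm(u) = 2.04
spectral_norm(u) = 1.11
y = u @ x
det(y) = -0.05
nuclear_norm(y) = 0.44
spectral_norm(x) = 0.25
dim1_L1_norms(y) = [0.34, 0.26]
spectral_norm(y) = 0.26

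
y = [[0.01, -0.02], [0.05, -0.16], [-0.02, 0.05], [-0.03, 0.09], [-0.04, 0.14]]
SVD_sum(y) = [[0.01, -0.02],[0.05, -0.16],[-0.02, 0.05],[-0.03, 0.09],[-0.04, 0.14]] + [[0.00, 0.0],[0.00, 0.0],[-0.0, -0.0],[-0.00, -0.0],[0.0, 0.0]]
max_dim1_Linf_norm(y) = 0.16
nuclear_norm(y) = 0.26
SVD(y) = [[-0.09, 0.53], [-0.68, 0.02], [0.22, -0.62], [0.38, -0.27], [0.59, 0.51]] @ diag([0.24830178033879652, 0.006798961728385316]) @ [[-0.3, 0.95], [0.95, 0.30]]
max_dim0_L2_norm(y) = 0.24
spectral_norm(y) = 0.25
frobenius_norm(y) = 0.25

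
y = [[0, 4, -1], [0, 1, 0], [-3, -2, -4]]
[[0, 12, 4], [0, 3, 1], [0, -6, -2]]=y@[[0, 0, 0], [0, 3, 1], [0, 0, 0]]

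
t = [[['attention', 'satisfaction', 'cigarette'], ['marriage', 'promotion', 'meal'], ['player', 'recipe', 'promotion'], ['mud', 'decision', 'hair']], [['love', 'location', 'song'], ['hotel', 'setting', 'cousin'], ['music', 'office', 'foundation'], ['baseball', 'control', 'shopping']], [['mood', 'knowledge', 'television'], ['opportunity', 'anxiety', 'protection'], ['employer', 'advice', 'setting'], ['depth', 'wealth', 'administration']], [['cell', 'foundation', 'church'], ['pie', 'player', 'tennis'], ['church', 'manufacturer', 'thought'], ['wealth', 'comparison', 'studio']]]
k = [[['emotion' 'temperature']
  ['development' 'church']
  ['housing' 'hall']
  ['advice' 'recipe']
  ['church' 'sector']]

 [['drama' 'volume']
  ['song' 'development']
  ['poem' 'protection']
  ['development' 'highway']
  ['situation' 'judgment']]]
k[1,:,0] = ['drama', 'song', 'poem', 'development', 'situation']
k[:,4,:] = [['church', 'sector'], ['situation', 'judgment']]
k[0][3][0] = 'advice'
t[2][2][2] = 'setting'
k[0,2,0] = 'housing'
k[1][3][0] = 'development'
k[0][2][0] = 'housing'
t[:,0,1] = ['satisfaction', 'location', 'knowledge', 'foundation']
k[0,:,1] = ['temperature', 'church', 'hall', 'recipe', 'sector']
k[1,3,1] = 'highway'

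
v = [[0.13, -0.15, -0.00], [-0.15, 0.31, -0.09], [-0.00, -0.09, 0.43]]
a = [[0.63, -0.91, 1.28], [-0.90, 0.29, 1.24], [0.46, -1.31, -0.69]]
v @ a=[[0.22, -0.16, -0.02], [-0.41, 0.34, 0.25], [0.28, -0.59, -0.41]]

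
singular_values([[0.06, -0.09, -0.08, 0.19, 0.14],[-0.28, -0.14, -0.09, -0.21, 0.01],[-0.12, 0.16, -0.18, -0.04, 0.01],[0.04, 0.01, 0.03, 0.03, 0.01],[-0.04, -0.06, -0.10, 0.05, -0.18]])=[0.43, 0.25, 0.24, 0.22, 0.01]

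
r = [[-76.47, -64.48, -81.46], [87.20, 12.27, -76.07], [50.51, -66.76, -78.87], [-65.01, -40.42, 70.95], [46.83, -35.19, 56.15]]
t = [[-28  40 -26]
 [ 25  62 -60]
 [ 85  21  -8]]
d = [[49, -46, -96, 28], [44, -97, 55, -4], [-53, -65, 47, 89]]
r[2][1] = -66.76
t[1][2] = -60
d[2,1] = -65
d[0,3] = 28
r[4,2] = 56.15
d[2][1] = -65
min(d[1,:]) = -97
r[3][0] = -65.01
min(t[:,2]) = -60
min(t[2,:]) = -8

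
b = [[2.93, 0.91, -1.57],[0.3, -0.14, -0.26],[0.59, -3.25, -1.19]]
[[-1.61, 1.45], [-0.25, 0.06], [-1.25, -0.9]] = b @[[-0.32, 0.48], [0.14, 0.31], [0.51, 0.15]]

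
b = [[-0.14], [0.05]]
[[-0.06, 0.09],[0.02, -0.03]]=b @[[0.42, -0.63]]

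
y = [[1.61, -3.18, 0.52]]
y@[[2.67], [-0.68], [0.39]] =[[6.66]]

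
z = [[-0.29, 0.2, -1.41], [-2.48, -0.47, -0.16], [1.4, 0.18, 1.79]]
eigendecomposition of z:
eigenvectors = [[-0.21-0.37j, -0.21+0.37j, (-0.42+0j)], [(0.86+0j), (0.86-0j), (0.81+0j)], [-0.08+0.27j, -0.08-0.27j, (0.42+0j)]]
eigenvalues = [(0.15+1.02j), (0.15-1.02j), (0.74+0j)]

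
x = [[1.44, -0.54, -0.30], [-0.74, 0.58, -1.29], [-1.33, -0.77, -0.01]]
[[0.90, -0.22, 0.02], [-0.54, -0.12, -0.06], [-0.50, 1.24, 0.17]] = x @ [[0.53, -0.46, -0.04],[-0.26, -0.81, -0.15],[-0.00, -0.01, -0.0]]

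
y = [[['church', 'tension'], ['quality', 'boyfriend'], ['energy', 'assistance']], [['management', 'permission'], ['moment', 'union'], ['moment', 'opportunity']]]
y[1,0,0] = 'management'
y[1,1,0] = 'moment'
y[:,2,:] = [['energy', 'assistance'], ['moment', 'opportunity']]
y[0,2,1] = 'assistance'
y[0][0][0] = 'church'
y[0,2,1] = 'assistance'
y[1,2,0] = 'moment'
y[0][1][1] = 'boyfriend'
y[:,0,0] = ['church', 'management']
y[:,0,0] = ['church', 'management']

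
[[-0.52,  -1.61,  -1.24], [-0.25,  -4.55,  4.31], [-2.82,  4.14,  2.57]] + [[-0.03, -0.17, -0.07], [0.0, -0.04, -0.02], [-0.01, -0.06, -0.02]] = [[-0.55, -1.78, -1.31], [-0.25, -4.59, 4.29], [-2.83, 4.08, 2.55]]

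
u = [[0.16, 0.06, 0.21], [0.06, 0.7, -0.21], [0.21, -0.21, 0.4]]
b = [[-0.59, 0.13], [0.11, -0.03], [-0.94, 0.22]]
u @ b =[[-0.29, 0.07], [0.24, -0.06], [-0.52, 0.12]]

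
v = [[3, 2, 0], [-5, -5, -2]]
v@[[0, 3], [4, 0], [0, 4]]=[[8, 9], [-20, -23]]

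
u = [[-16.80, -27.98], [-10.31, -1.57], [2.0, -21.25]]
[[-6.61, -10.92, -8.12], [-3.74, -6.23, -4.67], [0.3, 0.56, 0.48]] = u @ [[0.36, 0.60, 0.45], [0.02, 0.03, 0.02]]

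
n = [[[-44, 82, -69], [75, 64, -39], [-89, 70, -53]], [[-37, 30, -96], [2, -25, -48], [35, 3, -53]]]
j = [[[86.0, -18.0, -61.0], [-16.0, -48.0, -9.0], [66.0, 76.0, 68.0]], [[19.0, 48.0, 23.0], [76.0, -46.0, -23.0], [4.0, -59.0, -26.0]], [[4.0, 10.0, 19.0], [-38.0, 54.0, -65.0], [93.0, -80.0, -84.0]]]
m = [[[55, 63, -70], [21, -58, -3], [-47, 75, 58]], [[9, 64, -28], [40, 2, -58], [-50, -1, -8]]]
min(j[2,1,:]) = -65.0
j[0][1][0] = -16.0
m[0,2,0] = -47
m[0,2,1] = 75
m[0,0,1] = 63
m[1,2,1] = -1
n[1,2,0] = 35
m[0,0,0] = 55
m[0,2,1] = 75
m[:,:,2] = [[-70, -3, 58], [-28, -58, -8]]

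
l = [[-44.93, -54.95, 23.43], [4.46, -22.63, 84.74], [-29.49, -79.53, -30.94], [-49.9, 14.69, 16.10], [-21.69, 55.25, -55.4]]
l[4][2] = -55.4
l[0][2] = 23.43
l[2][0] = -29.49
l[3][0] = -49.9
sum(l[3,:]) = -19.11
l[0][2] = 23.43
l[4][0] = -21.69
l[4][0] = -21.69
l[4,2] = -55.4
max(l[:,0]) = 4.46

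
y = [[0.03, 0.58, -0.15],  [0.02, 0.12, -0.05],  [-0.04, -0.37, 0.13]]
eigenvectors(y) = [[-0.77, -0.99, 0.80], [-0.23, 0.15, 0.12], [0.60, 0.09, 0.59]]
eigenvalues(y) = [0.32, -0.04, 0.0]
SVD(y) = [[-0.82,0.55,0.14], [-0.18,-0.49,0.85], [0.54,0.68,0.50]] @ diag([0.7287582230301552, 0.037533262011865895, 0.0016451774003915585]) @ [[-0.07, -0.96, 0.28], [-0.54, 0.27, 0.8], [0.84, 0.1, 0.54]]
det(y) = -0.00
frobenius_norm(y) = 0.73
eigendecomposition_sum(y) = [[0.05, 0.46, -0.16], [0.02, 0.14, -0.05], [-0.04, -0.36, 0.13]] + [[-0.03, 0.12, 0.01], [0.0, -0.02, -0.00], [0.0, -0.01, -0.0]] + [[0.00, 0.00, 0.0], [0.0, 0.0, 0.00], [0.00, 0.00, 0.00]]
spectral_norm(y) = 0.73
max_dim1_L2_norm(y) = 0.6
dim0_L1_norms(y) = [0.09, 1.07, 0.33]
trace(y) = 0.28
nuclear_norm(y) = 0.77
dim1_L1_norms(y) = [0.76, 0.19, 0.54]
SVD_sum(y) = [[0.04, 0.57, -0.17], [0.01, 0.12, -0.04], [-0.03, -0.38, 0.11]] + [[-0.01, 0.01, 0.02], [0.01, -0.00, -0.01], [-0.01, 0.01, 0.02]] + [[0.0,0.00,0.0], [0.0,0.00,0.00], [0.00,0.00,0.0]]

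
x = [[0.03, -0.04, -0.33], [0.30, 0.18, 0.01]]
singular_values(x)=[0.35, 0.33]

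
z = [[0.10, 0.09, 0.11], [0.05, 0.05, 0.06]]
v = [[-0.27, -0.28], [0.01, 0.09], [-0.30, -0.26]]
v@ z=[[-0.04,-0.04,-0.05],[0.01,0.01,0.01],[-0.04,-0.04,-0.05]]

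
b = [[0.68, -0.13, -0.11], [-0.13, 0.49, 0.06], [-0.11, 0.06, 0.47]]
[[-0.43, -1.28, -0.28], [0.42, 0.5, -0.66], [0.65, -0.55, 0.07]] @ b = [[-0.1,-0.59,-0.16], [0.29,0.15,-0.33], [0.51,-0.35,-0.07]]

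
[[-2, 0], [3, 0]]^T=[[-2, 3], [0, 0]]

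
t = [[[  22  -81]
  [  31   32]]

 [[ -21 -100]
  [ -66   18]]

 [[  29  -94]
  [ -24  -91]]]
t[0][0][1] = -81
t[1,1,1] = 18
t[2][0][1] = -94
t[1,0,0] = -21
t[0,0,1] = -81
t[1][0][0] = -21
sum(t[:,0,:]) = -245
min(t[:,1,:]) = -91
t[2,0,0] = 29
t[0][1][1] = 32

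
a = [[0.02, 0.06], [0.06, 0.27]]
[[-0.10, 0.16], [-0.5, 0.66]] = a@[[1.13, 1.53], [-2.11, 2.09]]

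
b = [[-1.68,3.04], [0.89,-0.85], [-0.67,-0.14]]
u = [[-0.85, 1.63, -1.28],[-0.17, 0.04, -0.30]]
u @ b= [[3.74, -3.79], [0.52, -0.51]]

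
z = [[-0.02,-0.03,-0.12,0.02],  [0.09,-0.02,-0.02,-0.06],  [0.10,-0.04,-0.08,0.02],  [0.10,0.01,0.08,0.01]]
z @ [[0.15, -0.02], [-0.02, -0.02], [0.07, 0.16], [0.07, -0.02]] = [[-0.01, -0.02], [0.01, -0.00], [0.01, -0.01], [0.02, 0.01]]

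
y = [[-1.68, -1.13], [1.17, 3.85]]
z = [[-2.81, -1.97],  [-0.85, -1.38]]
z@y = [[2.42, -4.41], [-0.19, -4.35]]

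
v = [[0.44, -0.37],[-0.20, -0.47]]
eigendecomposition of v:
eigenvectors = [[0.98, 0.35], [-0.2, 0.94]]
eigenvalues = [0.52, -0.55]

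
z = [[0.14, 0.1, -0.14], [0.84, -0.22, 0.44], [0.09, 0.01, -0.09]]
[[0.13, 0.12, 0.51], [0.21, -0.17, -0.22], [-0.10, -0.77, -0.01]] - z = [[-0.01, 0.02, 0.65], [-0.63, 0.05, -0.66], [-0.19, -0.78, 0.08]]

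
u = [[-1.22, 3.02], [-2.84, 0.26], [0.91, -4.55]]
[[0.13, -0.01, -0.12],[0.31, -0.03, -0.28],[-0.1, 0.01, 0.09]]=u@[[-0.11,0.01,0.10], [0.00,-0.00,-0.00]]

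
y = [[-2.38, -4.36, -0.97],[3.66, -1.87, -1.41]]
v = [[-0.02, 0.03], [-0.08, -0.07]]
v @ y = [[0.16, 0.03, -0.02],[-0.07, 0.48, 0.18]]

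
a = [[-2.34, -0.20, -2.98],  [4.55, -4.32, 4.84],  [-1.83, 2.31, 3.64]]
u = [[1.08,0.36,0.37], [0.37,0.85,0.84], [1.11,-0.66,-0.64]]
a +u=[[-1.26, 0.16, -2.61], [4.92, -3.47, 5.68], [-0.72, 1.65, 3.0]]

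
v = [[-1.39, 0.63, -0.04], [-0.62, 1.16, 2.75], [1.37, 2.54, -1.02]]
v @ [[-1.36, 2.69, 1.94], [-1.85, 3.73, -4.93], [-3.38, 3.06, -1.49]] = [[0.86, -1.51, -5.74], [-10.60, 11.07, -11.02], [-3.11, 10.04, -8.34]]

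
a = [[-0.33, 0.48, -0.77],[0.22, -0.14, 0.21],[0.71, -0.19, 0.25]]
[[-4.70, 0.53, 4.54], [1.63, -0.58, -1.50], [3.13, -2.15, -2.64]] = a@[[2.42,-3.02,-1.71], [-4.35,4.78,4.04], [2.35,3.59,-2.65]]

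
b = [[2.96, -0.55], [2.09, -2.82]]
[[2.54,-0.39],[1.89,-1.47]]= b @ [[0.85, -0.04],  [-0.04, 0.49]]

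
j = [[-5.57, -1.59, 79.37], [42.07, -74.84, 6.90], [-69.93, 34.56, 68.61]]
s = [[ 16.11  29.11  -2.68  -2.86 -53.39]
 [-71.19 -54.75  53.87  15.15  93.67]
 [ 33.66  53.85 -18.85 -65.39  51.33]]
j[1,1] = -74.84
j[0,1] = -1.59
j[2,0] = -69.93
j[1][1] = -74.84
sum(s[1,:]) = 36.75000000000001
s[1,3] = 15.15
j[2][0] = -69.93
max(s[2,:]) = 53.85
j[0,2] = 79.37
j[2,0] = -69.93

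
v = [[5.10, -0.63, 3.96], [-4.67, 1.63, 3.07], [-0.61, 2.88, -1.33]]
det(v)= -100.379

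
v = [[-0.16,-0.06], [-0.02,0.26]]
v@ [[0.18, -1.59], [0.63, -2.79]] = [[-0.07, 0.42], [0.16, -0.69]]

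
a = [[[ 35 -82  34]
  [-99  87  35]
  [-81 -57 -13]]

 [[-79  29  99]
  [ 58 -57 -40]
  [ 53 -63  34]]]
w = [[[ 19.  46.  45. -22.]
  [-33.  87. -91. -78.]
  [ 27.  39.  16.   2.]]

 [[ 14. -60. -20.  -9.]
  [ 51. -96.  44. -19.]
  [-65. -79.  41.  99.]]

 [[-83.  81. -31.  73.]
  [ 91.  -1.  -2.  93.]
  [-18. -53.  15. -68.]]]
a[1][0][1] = 29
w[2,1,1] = -1.0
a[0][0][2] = 34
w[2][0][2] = -31.0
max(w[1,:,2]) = 44.0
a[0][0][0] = 35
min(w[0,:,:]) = -91.0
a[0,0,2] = 34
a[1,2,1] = -63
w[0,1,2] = -91.0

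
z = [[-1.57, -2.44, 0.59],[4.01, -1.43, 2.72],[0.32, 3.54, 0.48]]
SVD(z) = [[0.04, -0.63, 0.77], [0.98, 0.19, 0.10], [-0.21, 0.75, 0.62]] @ diag([5.099806874058275, 4.43599529937289, 1.2117407112289376]) @ [[0.74,-0.44,0.51], [0.45,0.89,0.11], [-0.50,0.14,0.86]]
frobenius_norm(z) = 6.87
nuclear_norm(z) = 10.75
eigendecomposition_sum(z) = [[-0.67+2.00j,  (-1.12-0.9j),  0.48+0.84j], [(1.67+0.94j),  -1.00+0.85j,  (0.83-0.28j)], [(-0.47-1.77j),  (1.24+0.12j),  -0.75-0.38j]] + [[(-0.67-2j), (-1.12+0.9j), (0.48-0.84j)], [(1.67-0.94j), (-1-0.85j), 0.83+0.28j], [-0.47+1.77j, 1.24-0.12j, (-0.75+0.38j)]] + [[(-0.23+0j), -0.19+0.00j, (-0.36+0j)], [(0.67-0j), (0.56-0j), 1.05-0.00j], [(1.25-0j), (1.05-0j), 1.97-0.00j]]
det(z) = 27.41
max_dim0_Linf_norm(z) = 4.01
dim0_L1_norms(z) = [5.9, 7.41, 3.79]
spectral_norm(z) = 5.10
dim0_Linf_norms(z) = [4.01, 3.54, 2.72]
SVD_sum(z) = [[0.15, -0.09, 0.1],[3.7, -2.19, 2.52],[-0.8, 0.47, -0.54]] + [[-1.26, -2.48, -0.32], [0.37, 0.74, 0.09], [1.50, 2.96, 0.38]] + [[-0.47,0.13,0.80], [-0.06,0.02,0.11], [-0.38,0.11,0.65]]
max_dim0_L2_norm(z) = 4.53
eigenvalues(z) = [(-2.41+2.46j), (-2.41-2.46j), (2.3+0j)]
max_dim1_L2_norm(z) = 5.05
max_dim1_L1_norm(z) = 8.16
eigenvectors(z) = [[0.62+0.00j, 0.62-0.00j, (-0.16+0j)], [0.11-0.56j, 0.11+0.56j, 0.46+0.00j], [(-0.45+0.3j), -0.45-0.30j, (0.87+0j)]]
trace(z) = -2.52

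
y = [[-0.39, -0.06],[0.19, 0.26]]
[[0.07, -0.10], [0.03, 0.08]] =y @ [[-0.23, 0.22], [0.30, 0.16]]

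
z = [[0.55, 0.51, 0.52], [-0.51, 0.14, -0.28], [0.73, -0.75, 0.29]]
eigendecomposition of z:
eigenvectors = [[-0.37+0.00j, (0.55+0j), 0.55-0.00j],[0.46+0.00j, 0.19+0.16j, 0.19-0.16j],[-0.81+0.00j, (-0.8+0j), -0.80-0.00j]]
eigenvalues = [(1.05+0j), (-0.04+0.15j), (-0.04-0.15j)]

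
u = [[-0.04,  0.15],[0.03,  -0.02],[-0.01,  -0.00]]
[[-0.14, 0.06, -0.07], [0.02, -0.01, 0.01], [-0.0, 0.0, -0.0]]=u @ [[0.08, -0.04, 0.04], [-0.94, 0.42, -0.43]]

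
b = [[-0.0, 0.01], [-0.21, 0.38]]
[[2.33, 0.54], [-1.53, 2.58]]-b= [[2.33, 0.53], [-1.32, 2.2]]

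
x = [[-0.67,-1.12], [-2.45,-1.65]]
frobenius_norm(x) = 3.23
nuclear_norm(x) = 3.70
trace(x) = -2.32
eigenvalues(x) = [0.57, -2.89]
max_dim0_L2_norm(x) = 2.54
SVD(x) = [[-0.38, -0.92], [-0.92, 0.38]] @ diag([3.188129228401439, 0.513937761808219]) @ [[0.79, 0.61],[-0.61, 0.79]]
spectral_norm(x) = 3.19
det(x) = -1.64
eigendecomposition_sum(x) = [[0.36,  -0.18], [-0.40,  0.20]] + [[-1.03, -0.94], [-2.05, -1.85]]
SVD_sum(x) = [[-0.96, -0.74], [-2.33, -1.80]] + [[0.29,-0.38], [-0.12,0.15]]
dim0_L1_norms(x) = [3.12, 2.77]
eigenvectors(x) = [[0.67, 0.45], [-0.74, 0.89]]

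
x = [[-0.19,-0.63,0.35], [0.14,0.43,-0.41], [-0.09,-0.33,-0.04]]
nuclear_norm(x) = 1.24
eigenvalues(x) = [0.44, 0.0, -0.24]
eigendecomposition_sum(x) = [[-0.19, -0.62, 0.39], [0.15, 0.49, -0.31], [-0.07, -0.22, 0.14]] + [[0.01, 0.01, -0.0], [-0.00, -0.00, 0.0], [0.00, 0.0, -0.0]] + [[-0.00, -0.02, -0.03], [-0.01, -0.06, -0.10], [-0.02, -0.11, -0.18]]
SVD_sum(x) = [[-0.19, -0.62, 0.37], [0.15, 0.49, -0.3], [-0.07, -0.23, 0.14]] + [[-0.0, -0.01, -0.02], [-0.01, -0.06, -0.11], [-0.02, -0.10, -0.18]] + [[0.0, -0.0, 0.0],[0.00, -0.0, 0.0],[-0.0, 0.00, -0.0]]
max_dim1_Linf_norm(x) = 0.63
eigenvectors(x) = [[0.75, -0.96, 0.15], [-0.60, 0.27, 0.49], [0.27, -0.05, 0.86]]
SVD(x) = [[-0.75, -0.11, -0.65], [0.60, -0.53, -0.60], [-0.28, -0.84, 0.46]] @ diag([0.9934492814473559, 0.24444930448003926, 0.0017500659865447676]) @ [[0.25,0.83,-0.5], [0.09,0.49,0.86], [-0.96,0.27,-0.05]]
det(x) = -0.00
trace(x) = 0.20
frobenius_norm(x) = 1.02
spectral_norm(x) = 0.99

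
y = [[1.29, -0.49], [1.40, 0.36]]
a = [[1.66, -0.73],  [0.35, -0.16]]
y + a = [[2.95,-1.22], [1.75,0.20]]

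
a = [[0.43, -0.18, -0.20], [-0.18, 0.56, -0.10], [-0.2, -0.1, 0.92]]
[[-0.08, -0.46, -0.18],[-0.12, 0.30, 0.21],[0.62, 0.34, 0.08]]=a@[[0.11,-0.84,-0.28], [-0.05,0.30,0.29], [0.69,0.22,0.06]]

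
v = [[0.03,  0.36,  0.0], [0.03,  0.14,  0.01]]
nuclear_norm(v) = 0.41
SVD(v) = [[-0.93, -0.37], [-0.37, 0.93]] @ diag([0.38823242248086015, 0.01938004475337609]) @ [[-0.1, -0.99, -0.01],  [0.87, -0.09, 0.48]]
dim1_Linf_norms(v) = [0.36, 0.14]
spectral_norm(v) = 0.39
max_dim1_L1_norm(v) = 0.39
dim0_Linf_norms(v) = [0.03, 0.36, 0.01]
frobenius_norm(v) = 0.39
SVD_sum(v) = [[0.04, 0.36, 0.0], [0.01, 0.14, 0.0]] + [[-0.01, 0.00, -0.0], [0.02, -0.00, 0.01]]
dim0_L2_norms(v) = [0.04, 0.39, 0.01]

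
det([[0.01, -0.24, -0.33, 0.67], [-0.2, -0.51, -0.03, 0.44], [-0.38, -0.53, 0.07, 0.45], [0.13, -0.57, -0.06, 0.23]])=0.001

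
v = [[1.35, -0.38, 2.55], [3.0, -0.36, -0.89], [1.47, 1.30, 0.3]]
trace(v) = 1.29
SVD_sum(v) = [[1.79, 0.04, 0.37],  [2.69, 0.06, 0.56],  [1.5, 0.04, 0.31]] + [[-0.45, -0.14, 2.20], [0.29, 0.09, -1.42], [0.02, 0.0, -0.08]] + [[0.01,-0.28,-0.02],  [0.02,-0.51,-0.03],  [-0.04,1.26,0.07]]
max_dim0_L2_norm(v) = 3.6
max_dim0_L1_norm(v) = 5.82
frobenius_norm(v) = 4.73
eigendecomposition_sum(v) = [[1.76+0.00j, (0.35+0j), (1.46-0j)], [1.14+0.00j, 0.23+0.00j, (0.94-0j)], [(1.42+0j), 0.28+0.00j, (1.18-0j)]] + [[(-0.2+0.41j), -0.36-0.31j, 0.55-0.26j], [0.93+0.05j, -0.29+0.93j, (-0.92-0.81j)], [(0.02-0.51j), 0.51+0.16j, (-0.44+0.51j)]] + [[(-0.2-0.41j), (-0.36+0.31j), (0.55+0.26j)], [0.93-0.05j, (-0.29-0.93j), -0.92+0.81j], [0.02+0.51j, (0.51-0.16j), -0.44-0.51j]]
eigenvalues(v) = [(3.16+0j), (-0.94+1.85j), (-0.94-1.85j)]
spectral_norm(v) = 3.64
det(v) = 13.55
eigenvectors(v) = [[(-0.69+0j), (0.16-0.36j), 0.16+0.36j], [(-0.45+0j), (-0.81+0j), (-0.81-0j)], [(-0.56+0j), 0.44j, 0.00-0.44j]]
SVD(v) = [[-0.5, 0.84, -0.21], [-0.76, -0.54, -0.37], [-0.42, -0.03, 0.91]] @ diag([3.638825669491744, 2.674382627961493, 1.3923452539890167]) @ [[-0.98, -0.02, -0.20], [-0.2, -0.06, 0.98], [-0.03, 1.00, 0.06]]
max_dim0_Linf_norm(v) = 3.0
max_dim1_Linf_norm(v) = 3.0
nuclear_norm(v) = 7.71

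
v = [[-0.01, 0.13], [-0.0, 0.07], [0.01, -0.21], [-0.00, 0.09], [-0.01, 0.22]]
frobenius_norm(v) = 0.35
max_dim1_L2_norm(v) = 0.22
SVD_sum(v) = [[-0.01, 0.13], [-0.00, 0.07], [0.01, -0.21], [-0.0, 0.09], [-0.01, 0.22]] + [[-0.00, -0.00], [0.0, 0.00], [0.00, 0.00], [0.00, 0.0], [0.00, 0.00]]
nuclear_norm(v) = 0.36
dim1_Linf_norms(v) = [0.13, 0.07, 0.21, 0.09, 0.22]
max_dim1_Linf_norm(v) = 0.22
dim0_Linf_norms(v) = [0.01, 0.22]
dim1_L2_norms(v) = [0.13, 0.07, 0.21, 0.09, 0.22]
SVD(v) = [[-0.37, 0.61], [-0.2, -0.48], [0.6, -0.06], [-0.26, -0.62], [-0.63, -0.01]] @ diag([0.35022321547120466, 0.00661054801133935]) @ [[0.05, -1.00], [-1.0, -0.05]]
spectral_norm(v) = 0.35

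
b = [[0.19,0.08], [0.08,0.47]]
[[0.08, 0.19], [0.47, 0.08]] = b @ [[-0.01, 1.00], [1.0, 0.01]]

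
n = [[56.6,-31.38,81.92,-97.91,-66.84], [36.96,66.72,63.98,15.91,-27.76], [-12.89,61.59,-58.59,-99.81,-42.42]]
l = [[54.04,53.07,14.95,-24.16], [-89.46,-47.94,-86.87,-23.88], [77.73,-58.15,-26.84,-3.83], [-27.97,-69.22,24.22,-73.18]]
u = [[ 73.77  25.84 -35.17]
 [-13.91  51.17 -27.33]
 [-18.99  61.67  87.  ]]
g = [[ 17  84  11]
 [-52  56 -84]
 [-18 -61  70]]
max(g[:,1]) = 84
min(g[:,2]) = -84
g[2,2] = 70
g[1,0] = -52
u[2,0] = -18.99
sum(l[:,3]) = -125.05000000000001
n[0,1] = -31.38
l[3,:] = [-27.97, -69.22, 24.22, -73.18]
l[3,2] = 24.22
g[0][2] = 11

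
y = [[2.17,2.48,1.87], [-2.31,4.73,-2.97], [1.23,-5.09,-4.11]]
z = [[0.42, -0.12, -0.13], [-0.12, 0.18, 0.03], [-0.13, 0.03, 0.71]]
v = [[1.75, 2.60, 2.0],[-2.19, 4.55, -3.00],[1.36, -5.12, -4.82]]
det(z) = 0.04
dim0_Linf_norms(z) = [0.42, 0.18, 0.71]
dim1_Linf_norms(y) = [2.48, 4.73, 5.09]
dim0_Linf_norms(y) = [2.31, 5.09, 4.11]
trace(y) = 2.79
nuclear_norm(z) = 1.31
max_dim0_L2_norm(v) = 7.33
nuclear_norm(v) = 15.66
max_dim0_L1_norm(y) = 12.3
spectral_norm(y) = 7.78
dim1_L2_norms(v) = [3.72, 5.87, 7.16]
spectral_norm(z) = 0.77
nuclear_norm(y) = 15.49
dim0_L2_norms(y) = [3.4, 7.38, 5.4]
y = z + v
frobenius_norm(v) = 9.98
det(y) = -96.49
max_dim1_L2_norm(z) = 0.72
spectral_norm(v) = 8.05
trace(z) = 1.31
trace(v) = 1.48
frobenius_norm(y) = 9.76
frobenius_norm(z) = 0.88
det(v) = -93.26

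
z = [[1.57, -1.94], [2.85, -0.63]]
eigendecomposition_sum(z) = [[(0.79+0.91j), (-0.97+0.22j)], [(1.42-0.32j), -0.31+1.16j]] + [[(0.79-0.91j), -0.97-0.22j], [(1.42+0.32j), (-0.32-1.16j)]]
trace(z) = 0.94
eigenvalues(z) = [(0.47+2.08j), (0.47-2.08j)]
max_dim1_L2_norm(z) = 2.92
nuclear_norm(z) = 4.88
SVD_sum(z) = [[2.03, -1.09], [2.48, -1.33]] + [[-0.46,-0.85], [0.37,0.70]]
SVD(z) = [[-0.63, -0.77], [-0.77, 0.63]] @ diag([3.631069849369413, 1.2502926653389546]) @ [[-0.88, 0.47],[0.47, 0.88]]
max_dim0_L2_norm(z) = 3.25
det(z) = 4.54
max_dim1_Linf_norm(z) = 2.85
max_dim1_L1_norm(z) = 3.51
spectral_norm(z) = 3.63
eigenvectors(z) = [[(0.3+0.56j), (0.3-0.56j)], [(0.77+0j), (0.77-0j)]]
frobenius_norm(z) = 3.84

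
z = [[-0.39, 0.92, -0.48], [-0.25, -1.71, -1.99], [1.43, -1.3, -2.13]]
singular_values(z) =[3.72, 1.22, 1.07]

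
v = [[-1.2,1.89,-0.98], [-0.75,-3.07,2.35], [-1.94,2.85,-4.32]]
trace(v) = -8.59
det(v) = -14.69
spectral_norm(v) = 6.84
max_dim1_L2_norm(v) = 5.53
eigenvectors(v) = [[(0.01-0.54j), (0.01+0.54j), (0.31+0j)],  [(0.62+0j), (0.62-0j), (-0.47+0j)],  [(0.56+0.12j), (0.56-0.12j), (0.82+0j)]]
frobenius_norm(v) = 7.21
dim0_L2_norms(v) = [2.4, 4.6, 5.01]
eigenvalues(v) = [(-0.95+1.13j), (-0.95-1.13j), (-6.68+0j)]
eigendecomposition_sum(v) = [[(-0.42+0.56j), (0.23+0.4j), (0.29+0.02j)], [(-0.65-0.47j), (-0.45+0.27j), (-0.02+0.33j)], [-0.49-0.55j, (-0.47+0.16j), (-0.08+0.3j)]] + [[-0.42-0.56j, (0.23-0.4j), 0.29-0.02j], [-0.65+0.47j, (-0.45-0.27j), (-0.02-0.33j)], [(-0.49+0.55j), -0.47-0.16j, (-0.08-0.3j)]] + [[(-0.36-0j), (1.42-0j), (-1.56+0j)], [0.55+0.00j, (-2.16+0j), 2.38-0.00j], [(-0.95-0j), 3.78-0.00j, -4.16+0.00j]]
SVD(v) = [[-0.32, -0.16, -0.93], [0.52, -0.86, -0.03], [-0.79, -0.49, 0.36]] @ diag([6.840317052146953, 2.0304764275178737, 1.0574157665752373]) @ [[0.22,-0.65,0.72], [0.88,0.45,0.13], [0.41,-0.61,-0.68]]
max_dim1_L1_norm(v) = 9.11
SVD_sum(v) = [[-0.50,1.44,-1.6], [0.79,-2.3,2.56], [-1.22,3.53,-3.93]] + [[-0.29, -0.15, -0.04],[-1.53, -0.79, -0.23],[-0.88, -0.45, -0.13]] + [[-0.41, 0.6, 0.67],[-0.01, 0.02, 0.02],[0.16, -0.23, -0.26]]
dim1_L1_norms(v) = [4.07, 6.17, 9.11]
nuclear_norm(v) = 9.93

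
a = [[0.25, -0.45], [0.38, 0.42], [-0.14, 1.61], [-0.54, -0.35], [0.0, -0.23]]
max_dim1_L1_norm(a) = 1.75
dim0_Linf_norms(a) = [0.54, 1.61]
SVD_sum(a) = [[-0.00,  -0.45], [0.00,  0.42], [0.01,  1.61], [-0.0,  -0.35], [-0.00,  -0.23]] + [[0.25, -0.00], [0.38, -0.00], [-0.15, 0.0], [-0.54, 0.00], [0.0, -0.0]]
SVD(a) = [[0.25, 0.35],[-0.24, 0.53],[-0.91, -0.20],[0.20, -0.75],[0.13, 0.0]] @ diag([1.7738217384377784, 0.7197613772949879]) @ [[-0.0,-1.00], [1.0,-0.0]]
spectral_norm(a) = 1.77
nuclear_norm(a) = 2.49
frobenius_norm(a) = 1.91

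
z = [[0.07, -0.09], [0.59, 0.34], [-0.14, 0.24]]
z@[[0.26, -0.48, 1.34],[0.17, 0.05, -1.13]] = [[0.00, -0.04, 0.20], [0.21, -0.27, 0.41], [0.00, 0.08, -0.46]]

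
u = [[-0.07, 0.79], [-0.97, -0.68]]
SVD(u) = [[0.43, -0.9],[-0.9, -0.43]] @ diag([1.2745709634286848, 0.6385678187823706]) @ [[0.66, 0.75], [0.75, -0.66]]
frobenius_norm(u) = 1.43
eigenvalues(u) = [(-0.38+0.82j), (-0.38-0.82j)]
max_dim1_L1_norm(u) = 1.65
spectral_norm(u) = 1.27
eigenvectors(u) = [[-0.23-0.63j, -0.23+0.63j],[(0.74+0j), 0.74-0.00j]]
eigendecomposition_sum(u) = [[-0.04+0.48j, (0.4+0.18j)], [(-0.48-0.22j), (-0.34+0.34j)]] + [[-0.04-0.48j, (0.4-0.18j)], [(-0.49+0.22j), (-0.34-0.34j)]]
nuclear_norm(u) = 1.91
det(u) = 0.81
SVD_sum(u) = [[0.36, 0.41], [-0.77, -0.86]] + [[-0.43, 0.38], [-0.20, 0.18]]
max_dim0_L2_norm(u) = 1.04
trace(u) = -0.75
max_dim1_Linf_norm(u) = 0.97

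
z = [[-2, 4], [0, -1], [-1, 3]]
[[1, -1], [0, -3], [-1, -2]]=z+[[3, -5], [0, -2], [0, -5]]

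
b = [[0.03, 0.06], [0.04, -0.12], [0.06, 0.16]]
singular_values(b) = [0.21, 0.07]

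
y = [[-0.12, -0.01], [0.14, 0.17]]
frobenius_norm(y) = 0.25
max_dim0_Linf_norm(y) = 0.17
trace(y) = 0.05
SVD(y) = [[-0.40, 0.92],  [0.92, 0.40]] @ diag([0.2379594273249165, 0.07984554431649754]) @ [[0.74,0.67],  [-0.67,0.74]]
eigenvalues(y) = [-0.12, 0.17]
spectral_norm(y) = 0.24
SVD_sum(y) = [[-0.07, -0.06], [0.16, 0.15]] + [[-0.05, 0.05], [-0.02, 0.02]]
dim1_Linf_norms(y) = [0.12, 0.17]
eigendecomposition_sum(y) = [[-0.12, -0.0], [0.06, 0.0]] + [[-0.0, -0.01], [0.08, 0.17]]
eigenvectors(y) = [[-0.9, 0.04], [0.44, -1.0]]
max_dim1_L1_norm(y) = 0.31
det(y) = -0.02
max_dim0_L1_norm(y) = 0.26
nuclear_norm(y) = 0.32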